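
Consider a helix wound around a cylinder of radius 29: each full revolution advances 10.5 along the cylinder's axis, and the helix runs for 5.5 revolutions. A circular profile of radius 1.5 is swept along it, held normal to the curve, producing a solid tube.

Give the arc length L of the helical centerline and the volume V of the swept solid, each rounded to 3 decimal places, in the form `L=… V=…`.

2πR = 2π·29 = 182.212374
per-turn = √(182.212374² + 10.5²) = √(33201.3492 + 110.25) = √33311.5992 = 182.514655
L = 5.5 × 182.514655 = 1003.830601
V = π·1.5² × L = 7.068583 × 1003.830601 = 7095.660395

L=1003.831 V=7095.660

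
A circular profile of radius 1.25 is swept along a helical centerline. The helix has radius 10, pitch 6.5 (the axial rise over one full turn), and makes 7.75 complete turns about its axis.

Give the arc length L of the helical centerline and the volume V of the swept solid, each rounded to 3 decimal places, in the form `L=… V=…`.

L=489.546 V=2403.051

2πR = 2π·10 = 62.831853
per-turn = √(62.831853² + 6.5²) = √(3947.8418 + 42.25) = √3990.0918 = 63.167173
L = 7.75 × 63.167173 = 489.545592
V = π·1.25² × L = 4.908739 × 489.545592 = 2403.051304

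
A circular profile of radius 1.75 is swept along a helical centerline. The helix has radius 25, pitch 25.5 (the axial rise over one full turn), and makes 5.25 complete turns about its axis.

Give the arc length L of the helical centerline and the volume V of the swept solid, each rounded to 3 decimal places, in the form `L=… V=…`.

2πR = 2π·25 = 157.079633
per-turn = √(157.079633² + 25.5²) = √(24674.0110 + 650.25) = √25324.2610 = 159.135983
L = 5.25 × 159.135983 = 835.463909
V = π·1.75² × L = 9.621128 × 835.463909 = 8038.104795

L=835.464 V=8038.105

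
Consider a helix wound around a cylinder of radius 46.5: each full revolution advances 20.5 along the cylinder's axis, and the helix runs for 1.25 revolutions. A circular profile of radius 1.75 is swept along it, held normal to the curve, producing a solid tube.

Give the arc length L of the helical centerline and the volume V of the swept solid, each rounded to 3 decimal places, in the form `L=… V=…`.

L=366.108 V=3522.372

2πR = 2π·46.5 = 292.168117
per-turn = √(292.168117² + 20.5²) = √(85362.2085 + 420.25) = √85782.4585 = 292.886426
L = 1.25 × 292.886426 = 366.108032
V = π·1.75² × L = 9.621128 × 366.108032 = 3522.372059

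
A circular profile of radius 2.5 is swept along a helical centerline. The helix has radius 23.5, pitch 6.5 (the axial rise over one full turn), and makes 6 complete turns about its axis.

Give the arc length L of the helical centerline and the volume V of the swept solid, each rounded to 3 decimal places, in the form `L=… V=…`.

L=886.787 V=17412.025

2πR = 2π·23.5 = 147.654855
per-turn = √(147.654855² + 6.5²) = √(21801.9561 + 42.25) = √21844.2061 = 147.797856
L = 6 × 147.797856 = 886.787134
V = π·2.5² × L = 19.634954 × 886.787134 = 17412.024652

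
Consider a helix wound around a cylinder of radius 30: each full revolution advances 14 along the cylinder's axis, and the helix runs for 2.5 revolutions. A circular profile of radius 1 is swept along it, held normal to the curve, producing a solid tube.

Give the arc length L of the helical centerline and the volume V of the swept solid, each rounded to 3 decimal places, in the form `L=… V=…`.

2πR = 2π·30 = 188.495559
per-turn = √(188.495559² + 14²) = √(35530.5758 + 196) = √35726.5758 = 189.014750
L = 2.5 × 189.014750 = 472.536876
V = π·1² × L = 3.141593 × 472.536876 = 1484.518378

L=472.537 V=1484.518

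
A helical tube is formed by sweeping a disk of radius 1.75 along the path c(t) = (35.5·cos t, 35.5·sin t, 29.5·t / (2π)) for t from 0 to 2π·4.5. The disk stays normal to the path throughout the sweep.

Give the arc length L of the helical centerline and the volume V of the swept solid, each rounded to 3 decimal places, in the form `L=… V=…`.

2πR = 2π·35.5 = 223.053078
per-turn = √(223.053078² + 29.5²) = √(49752.6758 + 870.25) = √50622.9258 = 224.995391
L = 4.5 × 224.995391 = 1012.479258
V = π·1.75² × L = 9.621128 × 1012.479258 = 9741.192031

L=1012.479 V=9741.192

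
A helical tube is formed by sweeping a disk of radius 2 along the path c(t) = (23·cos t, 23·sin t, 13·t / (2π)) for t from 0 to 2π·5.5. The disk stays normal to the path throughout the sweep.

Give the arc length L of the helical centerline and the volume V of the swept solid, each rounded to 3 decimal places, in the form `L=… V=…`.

L=798.032 V=10028.371

2πR = 2π·23 = 144.513262
per-turn = √(144.513262² + 13²) = √(20884.0829 + 169) = √21053.0829 = 145.096805
L = 5.5 × 145.096805 = 798.032429
V = π·2² × L = 12.566371 × 798.032429 = 10028.371268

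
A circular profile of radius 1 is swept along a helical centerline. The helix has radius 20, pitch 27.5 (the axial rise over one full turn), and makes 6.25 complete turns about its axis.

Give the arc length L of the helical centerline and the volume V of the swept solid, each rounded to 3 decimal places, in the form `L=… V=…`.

2πR = 2π·20 = 125.663706
per-turn = √(125.663706² + 27.5²) = √(15791.3670 + 756.25) = √16547.6170 = 128.637541
L = 6.25 × 128.637541 = 803.984633
V = π·1² × L = 3.141593 × 803.984633 = 2525.792218

L=803.985 V=2525.792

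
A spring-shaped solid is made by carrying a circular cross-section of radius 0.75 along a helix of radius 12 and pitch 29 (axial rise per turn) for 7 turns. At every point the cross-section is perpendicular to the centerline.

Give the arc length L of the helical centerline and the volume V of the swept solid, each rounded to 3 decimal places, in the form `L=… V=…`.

L=565.481 V=999.287

2πR = 2π·12 = 75.398224
per-turn = √(75.398224² + 29²) = √(5684.8921 + 841) = √6525.8921 = 80.782994
L = 7 × 80.782994 = 565.480959
V = π·0.75² × L = 1.767146 × 565.480959 = 999.287339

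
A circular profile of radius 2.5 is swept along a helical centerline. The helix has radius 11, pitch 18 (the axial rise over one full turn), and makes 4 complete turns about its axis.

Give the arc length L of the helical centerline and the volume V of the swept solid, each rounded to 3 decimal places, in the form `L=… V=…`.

L=285.682 V=5609.353

2πR = 2π·11 = 69.115038
per-turn = √(69.115038² + 18²) = √(4776.8885 + 324) = √5100.8885 = 71.420505
L = 4 × 71.420505 = 285.682020
V = π·2.5² × L = 19.634954 × 285.682020 = 5609.353343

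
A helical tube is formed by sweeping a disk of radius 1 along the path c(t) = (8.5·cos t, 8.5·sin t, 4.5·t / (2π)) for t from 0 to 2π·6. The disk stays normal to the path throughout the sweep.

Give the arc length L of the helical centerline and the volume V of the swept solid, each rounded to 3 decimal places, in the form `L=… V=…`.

2πR = 2π·8.5 = 53.407075
per-turn = √(53.407075² + 4.5²) = √(2852.3157 + 20.25) = √2872.5657 = 53.596321
L = 6 × 53.596321 = 321.577929
V = π·1² × L = 3.141593 × 321.577929 = 1010.266858

L=321.578 V=1010.267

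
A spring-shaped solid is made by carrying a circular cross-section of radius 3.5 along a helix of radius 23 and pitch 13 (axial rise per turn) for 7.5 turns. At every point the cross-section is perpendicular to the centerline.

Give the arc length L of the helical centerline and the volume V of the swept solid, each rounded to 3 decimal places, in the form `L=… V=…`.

2πR = 2π·23 = 144.513262
per-turn = √(144.513262² + 13²) = √(20884.0829 + 169) = √21053.0829 = 145.096805
L = 7.5 × 145.096805 = 1088.226040
V = π·3.5² × L = 38.484510 × 1088.226040 = 41879.845920

L=1088.226 V=41879.846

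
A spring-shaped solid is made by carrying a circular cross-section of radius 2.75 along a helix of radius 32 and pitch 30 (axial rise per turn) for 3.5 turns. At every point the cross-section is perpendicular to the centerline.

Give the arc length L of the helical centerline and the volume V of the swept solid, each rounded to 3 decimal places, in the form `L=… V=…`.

L=711.507 V=16904.194

2πR = 2π·32 = 201.061930
per-turn = √(201.061930² + 30²) = √(40425.8996 + 900) = √41325.8996 = 203.287726
L = 3.5 × 203.287726 = 711.507042
V = π·2.75² × L = 23.758294 × 711.507042 = 16904.193795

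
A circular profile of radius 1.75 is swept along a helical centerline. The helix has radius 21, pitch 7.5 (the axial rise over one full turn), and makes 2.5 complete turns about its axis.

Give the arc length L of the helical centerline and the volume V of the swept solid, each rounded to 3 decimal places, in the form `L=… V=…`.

L=330.400 V=3178.817

2πR = 2π·21 = 131.946891
per-turn = √(131.946891² + 7.5²) = √(17409.9822 + 56.25) = √17466.2322 = 132.159873
L = 2.5 × 132.159873 = 330.399684
V = π·1.75² × L = 9.621128 × 330.399684 = 3178.817484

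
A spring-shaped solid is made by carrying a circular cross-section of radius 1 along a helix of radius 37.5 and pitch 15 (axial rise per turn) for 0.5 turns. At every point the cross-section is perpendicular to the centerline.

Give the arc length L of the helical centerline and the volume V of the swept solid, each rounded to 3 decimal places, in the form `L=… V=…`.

2πR = 2π·37.5 = 235.619449
per-turn = √(235.619449² + 15²) = √(55516.5248 + 225) = √55741.5248 = 236.096431
L = 0.5 × 236.096431 = 118.048216
V = π·1² × L = 3.141593 × 118.048216 = 370.859407

L=118.048 V=370.859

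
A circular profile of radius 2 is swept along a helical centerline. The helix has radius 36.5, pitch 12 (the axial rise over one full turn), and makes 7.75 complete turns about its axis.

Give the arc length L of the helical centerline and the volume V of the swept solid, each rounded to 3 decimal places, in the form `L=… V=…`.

2πR = 2π·36.5 = 229.336264
per-turn = √(229.336264² + 12²) = √(52595.1219 + 144) = √52739.1219 = 229.649999
L = 7.75 × 229.649999 = 1779.787489
V = π·2² × L = 12.566371 × 1779.787489 = 22365.469203

L=1779.787 V=22365.469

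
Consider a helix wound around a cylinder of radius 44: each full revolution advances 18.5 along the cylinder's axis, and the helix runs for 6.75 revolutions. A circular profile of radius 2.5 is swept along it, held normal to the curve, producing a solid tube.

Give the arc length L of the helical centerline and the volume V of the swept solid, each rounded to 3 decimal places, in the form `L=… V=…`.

L=1870.280 V=36722.853

2πR = 2π·44 = 276.460154
per-turn = √(276.460154² + 18.5²) = √(76430.2165 + 342.25) = √76772.4665 = 277.078448
L = 6.75 × 277.078448 = 1870.279526
V = π·2.5² × L = 19.634954 × 1870.279526 = 36722.852612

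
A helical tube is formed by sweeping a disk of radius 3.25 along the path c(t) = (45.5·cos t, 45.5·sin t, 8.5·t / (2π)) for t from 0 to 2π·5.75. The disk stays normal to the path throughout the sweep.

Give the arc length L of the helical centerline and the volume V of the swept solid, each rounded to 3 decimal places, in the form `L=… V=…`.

2πR = 2π·45.5 = 285.884931
per-turn = √(285.884931² + 8.5²) = √(81730.1940 + 72.25) = √81802.4440 = 286.011266
L = 5.75 × 286.011266 = 1644.564777
V = π·3.25² × L = 33.183072 × 1644.564777 = 54571.712073

L=1644.565 V=54571.712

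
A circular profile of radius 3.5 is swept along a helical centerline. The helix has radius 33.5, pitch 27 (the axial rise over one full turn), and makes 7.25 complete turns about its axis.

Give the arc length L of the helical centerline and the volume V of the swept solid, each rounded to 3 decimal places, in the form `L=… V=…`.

L=1538.532 V=59209.659

2πR = 2π·33.5 = 210.486708
per-turn = √(210.486708² + 27²) = √(44304.6542 + 729) = √45033.6542 = 212.211343
L = 7.25 × 212.211343 = 1538.532238
V = π·3.5² × L = 38.484510 × 1538.532238 = 59209.659299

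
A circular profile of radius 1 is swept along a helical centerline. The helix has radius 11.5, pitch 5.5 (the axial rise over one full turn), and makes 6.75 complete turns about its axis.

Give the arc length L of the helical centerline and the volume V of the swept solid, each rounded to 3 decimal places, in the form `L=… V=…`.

2πR = 2π·11.5 = 72.256631
per-turn = √(72.256631² + 5.5²) = √(5221.0207 + 30.25) = √5251.2707 = 72.465652
L = 6.75 × 72.465652 = 489.143151
V = π·1² × L = 3.141593 × 489.143151 = 1536.688531

L=489.143 V=1536.689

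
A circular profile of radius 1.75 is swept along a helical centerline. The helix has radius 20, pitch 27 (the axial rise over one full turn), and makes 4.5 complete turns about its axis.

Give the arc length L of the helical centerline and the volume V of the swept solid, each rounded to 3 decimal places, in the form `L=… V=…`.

L=578.392 V=5564.784

2πR = 2π·20 = 125.663706
per-turn = √(125.663706² + 27²) = √(15791.3670 + 729) = √16520.3670 = 128.531580
L = 4.5 × 128.531580 = 578.392110
V = π·1.75² × L = 9.621128 × 578.392110 = 5564.784234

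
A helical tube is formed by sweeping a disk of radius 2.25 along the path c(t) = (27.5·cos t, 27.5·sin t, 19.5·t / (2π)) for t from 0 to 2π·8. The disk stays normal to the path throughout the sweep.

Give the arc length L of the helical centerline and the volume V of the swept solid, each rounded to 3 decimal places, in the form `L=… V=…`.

2πR = 2π·27.5 = 172.787596
per-turn = √(172.787596² + 19.5²) = √(29855.5533 + 380.25) = √30235.8033 = 173.884454
L = 8 × 173.884454 = 1391.075631
V = π·2.25² × L = 15.904313 × 1391.075631 = 22124.101981

L=1391.076 V=22124.102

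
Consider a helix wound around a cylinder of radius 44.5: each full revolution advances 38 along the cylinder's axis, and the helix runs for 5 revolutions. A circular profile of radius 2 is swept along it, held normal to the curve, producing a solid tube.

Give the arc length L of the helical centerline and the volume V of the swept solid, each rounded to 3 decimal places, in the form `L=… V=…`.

2πR = 2π·44.5 = 279.601746
per-turn = √(279.601746² + 38²) = √(78177.1365 + 1444) = √79621.1365 = 282.172175
L = 5 × 282.172175 = 1410.860876
V = π·2² × L = 12.566371 × 1410.860876 = 17729.400654

L=1410.861 V=17729.401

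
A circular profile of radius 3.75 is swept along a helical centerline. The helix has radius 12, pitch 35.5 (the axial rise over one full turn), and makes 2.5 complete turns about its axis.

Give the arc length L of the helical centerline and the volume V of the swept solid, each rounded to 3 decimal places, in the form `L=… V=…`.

L=208.344 V=9204.347

2πR = 2π·12 = 75.398224
per-turn = √(75.398224² + 35.5²) = √(5684.8921 + 1260.25) = √6945.1421 = 83.337519
L = 2.5 × 83.337519 = 208.343798
V = π·3.75² × L = 44.178647 × 208.343798 = 9204.347061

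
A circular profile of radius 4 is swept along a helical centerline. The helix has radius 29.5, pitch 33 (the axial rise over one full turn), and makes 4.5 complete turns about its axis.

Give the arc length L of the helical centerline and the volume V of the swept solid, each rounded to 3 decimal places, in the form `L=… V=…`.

L=847.209 V=42585.370

2πR = 2π·29.5 = 185.353967
per-turn = √(185.353967² + 33²) = √(34356.0929 + 1089) = √35445.0929 = 188.268672
L = 4.5 × 188.268672 = 847.209025
V = π·4² × L = 50.265482 × 847.209025 = 42585.370372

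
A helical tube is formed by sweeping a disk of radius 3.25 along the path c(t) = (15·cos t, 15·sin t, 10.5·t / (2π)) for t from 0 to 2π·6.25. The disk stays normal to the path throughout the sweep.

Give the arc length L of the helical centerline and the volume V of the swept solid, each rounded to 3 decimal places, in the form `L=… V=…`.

L=592.693 V=19667.373

2πR = 2π·15 = 94.247780
per-turn = √(94.247780² + 10.5²) = √(8882.6440 + 110.25) = √8992.8940 = 94.830870
L = 6.25 × 94.830870 = 592.692939
V = π·3.25² × L = 33.183072 × 592.692939 = 19667.372719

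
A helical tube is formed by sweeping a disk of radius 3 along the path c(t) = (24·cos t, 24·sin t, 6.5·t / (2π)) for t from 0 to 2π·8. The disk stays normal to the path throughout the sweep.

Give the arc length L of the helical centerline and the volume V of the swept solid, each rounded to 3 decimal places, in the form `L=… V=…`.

2πR = 2π·24 = 150.796447
per-turn = √(150.796447² + 6.5²) = √(22739.5685 + 42.25) = √22781.8185 = 150.936472
L = 8 × 150.936472 = 1207.491775
V = π·3² × L = 28.274334 × 1207.491775 = 34141.025605

L=1207.492 V=34141.026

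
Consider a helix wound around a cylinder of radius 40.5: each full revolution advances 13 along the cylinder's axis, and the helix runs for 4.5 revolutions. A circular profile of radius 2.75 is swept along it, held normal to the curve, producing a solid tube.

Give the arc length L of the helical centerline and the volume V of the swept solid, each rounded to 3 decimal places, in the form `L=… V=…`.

2πR = 2π·40.5 = 254.469005
per-turn = √(254.469005² + 13²) = √(64754.4745 + 169) = √64923.4745 = 254.800853
L = 4.5 × 254.800853 = 1146.603837
V = π·2.75² × L = 23.758294 × 1146.603837 = 27241.351559

L=1146.604 V=27241.352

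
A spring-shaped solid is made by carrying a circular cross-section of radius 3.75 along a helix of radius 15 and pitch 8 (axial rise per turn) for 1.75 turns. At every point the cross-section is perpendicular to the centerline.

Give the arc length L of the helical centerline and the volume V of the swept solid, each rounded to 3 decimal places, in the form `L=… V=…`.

L=165.527 V=7312.747

2πR = 2π·15 = 94.247780
per-turn = √(94.247780² + 8²) = √(8882.6440 + 64) = √8946.6440 = 94.586701
L = 1.75 × 94.586701 = 165.526726
V = π·3.75² × L = 44.178647 × 165.526726 = 7312.746761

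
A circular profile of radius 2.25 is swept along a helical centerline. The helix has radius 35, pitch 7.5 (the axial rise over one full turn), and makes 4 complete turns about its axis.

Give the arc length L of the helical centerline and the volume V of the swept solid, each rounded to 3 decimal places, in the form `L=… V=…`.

L=880.157 V=13998.298

2πR = 2π·35 = 219.911486
per-turn = √(219.911486² + 7.5²) = √(48361.0616 + 56.25) = √48417.3116 = 220.039341
L = 4 × 220.039341 = 880.157364
V = π·2.25² × L = 15.904313 × 880.157364 = 13998.298035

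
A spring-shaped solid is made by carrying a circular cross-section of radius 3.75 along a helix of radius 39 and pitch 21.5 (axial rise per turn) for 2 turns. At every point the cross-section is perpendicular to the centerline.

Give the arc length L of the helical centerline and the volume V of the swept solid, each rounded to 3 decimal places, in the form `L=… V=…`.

2πR = 2π·39 = 245.044227
per-turn = √(245.044227² + 21.5²) = √(60046.6732 + 462.25) = √60508.9232 = 245.985616
L = 2 × 245.985616 = 491.971232
V = π·3.75² × L = 44.178647 × 491.971232 = 21734.623222

L=491.971 V=21734.623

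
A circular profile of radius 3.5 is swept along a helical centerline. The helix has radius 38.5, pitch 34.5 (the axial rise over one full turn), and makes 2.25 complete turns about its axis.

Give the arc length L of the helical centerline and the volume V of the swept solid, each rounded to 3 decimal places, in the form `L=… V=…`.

2πR = 2π·38.5 = 241.902634
per-turn = √(241.902634² + 34.5²) = √(58516.8845 + 1190.25) = √59707.1345 = 244.350434
L = 2.25 × 244.350434 = 549.788476
V = π·3.5² × L = 38.484510 × 549.788476 = 21158.340107

L=549.788 V=21158.340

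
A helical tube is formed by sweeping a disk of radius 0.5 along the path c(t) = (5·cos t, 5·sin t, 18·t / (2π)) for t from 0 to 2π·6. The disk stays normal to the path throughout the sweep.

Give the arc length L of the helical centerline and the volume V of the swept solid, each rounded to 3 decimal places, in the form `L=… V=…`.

2πR = 2π·5 = 31.415927
per-turn = √(31.415927² + 18²) = √(986.9604 + 324) = √1310.9604 = 36.207188
L = 6 × 36.207188 = 217.243126
V = π·0.5² × L = 0.785398 × 217.243126 = 170.622352

L=217.243 V=170.622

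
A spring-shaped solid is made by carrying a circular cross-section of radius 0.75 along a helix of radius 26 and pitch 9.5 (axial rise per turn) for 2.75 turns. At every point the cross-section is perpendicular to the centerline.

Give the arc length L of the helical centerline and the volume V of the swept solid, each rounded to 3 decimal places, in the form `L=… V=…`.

2πR = 2π·26 = 163.362818
per-turn = √(163.362818² + 9.5²) = √(26687.4103 + 90.25) = √26777.6603 = 163.638810
L = 2.75 × 163.638810 = 450.006729
V = π·0.75² × L = 1.767146 × 450.006729 = 795.227531

L=450.007 V=795.228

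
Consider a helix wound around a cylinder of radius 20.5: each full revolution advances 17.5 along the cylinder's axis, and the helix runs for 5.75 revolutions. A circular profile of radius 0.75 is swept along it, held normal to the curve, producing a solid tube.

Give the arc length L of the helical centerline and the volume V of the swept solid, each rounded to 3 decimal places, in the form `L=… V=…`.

2πR = 2π·20.5 = 128.805299
per-turn = √(128.805299² + 17.5²) = √(16590.8050 + 306.25) = √16897.0550 = 129.988673
L = 5.75 × 129.988673 = 747.434867
V = π·0.75² × L = 1.767146 × 747.434867 = 1320.826437

L=747.435 V=1320.826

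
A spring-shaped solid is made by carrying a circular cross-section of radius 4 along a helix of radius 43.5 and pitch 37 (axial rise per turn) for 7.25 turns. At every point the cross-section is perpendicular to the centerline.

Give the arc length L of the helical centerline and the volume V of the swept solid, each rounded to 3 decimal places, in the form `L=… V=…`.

L=1999.634 V=100512.571

2πR = 2π·43.5 = 273.318561
per-turn = √(273.318561² + 37²) = √(74703.0357 + 1369) = √76072.0357 = 275.811595
L = 7.25 × 275.811595 = 1999.634061
V = π·4² × L = 50.265482 × 1999.634061 = 100512.570804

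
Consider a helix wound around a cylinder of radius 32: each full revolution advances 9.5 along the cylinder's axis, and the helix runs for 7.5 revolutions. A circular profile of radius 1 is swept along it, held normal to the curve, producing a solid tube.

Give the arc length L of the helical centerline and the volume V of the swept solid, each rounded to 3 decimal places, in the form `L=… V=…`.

L=1509.647 V=4742.695

2πR = 2π·32 = 201.061930
per-turn = √(201.061930² + 9.5²) = √(40425.8996 + 90.25) = √40516.1496 = 201.286238
L = 7.5 × 201.286238 = 1509.646785
V = π·1² × L = 3.141593 × 1509.646785 = 4742.695250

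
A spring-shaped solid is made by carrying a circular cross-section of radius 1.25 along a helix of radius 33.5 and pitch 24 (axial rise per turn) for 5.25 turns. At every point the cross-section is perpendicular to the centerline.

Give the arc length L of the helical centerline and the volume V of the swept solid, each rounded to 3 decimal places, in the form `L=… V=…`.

L=1112.215 V=5459.574

2πR = 2π·33.5 = 210.486708
per-turn = √(210.486708² + 24²) = √(44304.6542 + 576) = √44880.6542 = 211.850547
L = 5.25 × 211.850547 = 1112.215370
V = π·1.25² × L = 4.908739 × 1112.215370 = 5459.574433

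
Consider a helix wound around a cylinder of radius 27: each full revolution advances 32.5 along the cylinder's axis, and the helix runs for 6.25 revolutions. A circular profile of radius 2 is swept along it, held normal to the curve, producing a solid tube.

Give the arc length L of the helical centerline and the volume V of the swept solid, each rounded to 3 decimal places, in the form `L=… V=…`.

2πR = 2π·27 = 169.646003
per-turn = √(169.646003² + 32.5²) = √(28779.7664 + 1056.25) = √29836.0164 = 172.731052
L = 6.25 × 172.731052 = 1079.569077
V = π·2² × L = 12.566371 × 1079.569077 = 13566.265125

L=1079.569 V=13566.265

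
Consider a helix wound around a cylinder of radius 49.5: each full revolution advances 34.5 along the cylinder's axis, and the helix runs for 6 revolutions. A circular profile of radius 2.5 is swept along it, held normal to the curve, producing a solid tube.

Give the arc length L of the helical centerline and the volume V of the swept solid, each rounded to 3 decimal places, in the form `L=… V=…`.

2πR = 2π·49.5 = 311.017673
per-turn = √(311.017673² + 34.5²) = √(96731.9927 + 1190.25) = √97922.2427 = 312.925299
L = 6 × 312.925299 = 1877.551794
V = π·2.5² × L = 19.634954 × 1877.551794 = 36865.643264

L=1877.552 V=36865.643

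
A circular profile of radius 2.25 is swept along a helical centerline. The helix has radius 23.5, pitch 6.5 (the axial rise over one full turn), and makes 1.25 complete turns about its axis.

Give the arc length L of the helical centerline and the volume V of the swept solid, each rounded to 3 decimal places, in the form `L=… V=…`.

2πR = 2π·23.5 = 147.654855
per-turn = √(147.654855² + 6.5²) = √(21801.9561 + 42.25) = √21844.2061 = 147.797856
L = 1.25 × 147.797856 = 184.747320
V = π·2.25² × L = 15.904313 × 184.747320 = 2938.279160

L=184.747 V=2938.279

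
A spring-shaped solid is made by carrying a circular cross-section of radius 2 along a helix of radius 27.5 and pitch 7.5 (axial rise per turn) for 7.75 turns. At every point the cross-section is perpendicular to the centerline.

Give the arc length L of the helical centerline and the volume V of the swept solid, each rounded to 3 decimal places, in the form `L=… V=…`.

2πR = 2π·27.5 = 172.787596
per-turn = √(172.787596² + 7.5²) = √(29855.5533 + 56.25) = √29911.8033 = 172.950291
L = 7.75 × 172.950291 = 1340.364759
V = π·2² × L = 12.566371 × 1340.364759 = 16843.520317

L=1340.365 V=16843.520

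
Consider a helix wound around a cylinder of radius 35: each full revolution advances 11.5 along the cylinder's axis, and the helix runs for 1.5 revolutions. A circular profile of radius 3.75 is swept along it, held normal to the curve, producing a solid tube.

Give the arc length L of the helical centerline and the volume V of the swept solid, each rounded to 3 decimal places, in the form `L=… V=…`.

L=330.318 V=14593.000

2πR = 2π·35 = 219.911486
per-turn = √(219.911486² + 11.5²) = √(48361.0616 + 132.25) = √48493.3116 = 220.211970
L = 1.5 × 220.211970 = 330.317954
V = π·3.75² × L = 44.178647 × 330.317954 = 14593.000205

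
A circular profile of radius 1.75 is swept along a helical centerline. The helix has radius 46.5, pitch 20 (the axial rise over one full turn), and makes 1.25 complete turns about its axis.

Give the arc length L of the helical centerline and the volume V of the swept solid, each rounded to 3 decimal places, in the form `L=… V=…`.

L=366.065 V=3521.956

2πR = 2π·46.5 = 292.168117
per-turn = √(292.168117² + 20²) = √(85362.2085 + 400) = √85762.2085 = 292.851854
L = 1.25 × 292.851854 = 366.064818
V = π·1.75² × L = 9.621128 × 366.064818 = 3521.956285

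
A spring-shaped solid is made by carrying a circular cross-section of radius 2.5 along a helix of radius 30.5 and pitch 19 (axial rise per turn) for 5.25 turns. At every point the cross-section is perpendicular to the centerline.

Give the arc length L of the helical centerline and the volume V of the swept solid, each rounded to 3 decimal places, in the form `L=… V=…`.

L=1011.028 V=19851.485

2πR = 2π·30.5 = 191.637152
per-turn = √(191.637152² + 19²) = √(36724.7980 + 361) = √37085.7980 = 192.576733
L = 5.25 × 192.576733 = 1011.027847
V = π·2.5² × L = 19.634954 × 1011.027847 = 19851.485348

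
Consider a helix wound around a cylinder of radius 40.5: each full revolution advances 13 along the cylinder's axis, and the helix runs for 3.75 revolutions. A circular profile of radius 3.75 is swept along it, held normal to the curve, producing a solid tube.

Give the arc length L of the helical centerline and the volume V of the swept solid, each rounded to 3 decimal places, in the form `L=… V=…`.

L=955.503 V=42212.838

2πR = 2π·40.5 = 254.469005
per-turn = √(254.469005² + 13²) = √(64754.4745 + 169) = √64923.4745 = 254.800853
L = 3.75 × 254.800853 = 955.503197
V = π·3.75² × L = 44.178647 × 955.503197 = 42212.838160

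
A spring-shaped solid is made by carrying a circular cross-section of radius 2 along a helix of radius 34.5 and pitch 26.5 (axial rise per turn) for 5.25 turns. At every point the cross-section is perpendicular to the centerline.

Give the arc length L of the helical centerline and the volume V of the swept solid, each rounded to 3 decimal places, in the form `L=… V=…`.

2πR = 2π·34.5 = 216.769893
per-turn = √(216.769893² + 26.5²) = √(46989.1866 + 702.25) = √47691.4366 = 218.383691
L = 5.25 × 218.383691 = 1146.514378
V = π·2² × L = 12.566371 × 1146.514378 = 14407.524594

L=1146.514 V=14407.525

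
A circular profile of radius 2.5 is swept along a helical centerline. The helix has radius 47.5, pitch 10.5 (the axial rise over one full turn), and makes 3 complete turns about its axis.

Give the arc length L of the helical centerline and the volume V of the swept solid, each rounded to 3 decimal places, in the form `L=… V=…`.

L=895.908 V=17591.109

2πR = 2π·47.5 = 298.451302
per-turn = √(298.451302² + 10.5²) = √(89073.1797 + 110.25) = √89183.4297 = 298.635948
L = 3 × 298.635948 = 895.907845
V = π·2.5² × L = 19.634954 × 895.907845 = 17591.109409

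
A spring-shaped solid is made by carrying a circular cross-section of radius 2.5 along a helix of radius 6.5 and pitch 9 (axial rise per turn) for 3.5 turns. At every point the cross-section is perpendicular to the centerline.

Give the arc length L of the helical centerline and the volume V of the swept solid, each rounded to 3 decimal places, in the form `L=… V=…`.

L=146.372 V=2874.010

2πR = 2π·6.5 = 40.840704
per-turn = √(40.840704² + 9²) = √(1667.9631 + 81) = √1748.9631 = 41.820607
L = 3.5 × 41.820607 = 146.372123
V = π·2.5² × L = 19.634954 × 146.372123 = 2874.009922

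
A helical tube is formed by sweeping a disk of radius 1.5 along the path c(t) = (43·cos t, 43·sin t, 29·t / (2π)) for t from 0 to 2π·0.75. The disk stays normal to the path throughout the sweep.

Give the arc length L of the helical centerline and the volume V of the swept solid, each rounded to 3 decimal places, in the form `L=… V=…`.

L=203.797 V=1440.554

2πR = 2π·43 = 270.176968
per-turn = √(270.176968² + 29²) = √(72995.5942 + 841) = √73836.5942 = 271.728898
L = 0.75 × 271.728898 = 203.796674
V = π·1.5² × L = 7.068583 × 203.796674 = 1440.553799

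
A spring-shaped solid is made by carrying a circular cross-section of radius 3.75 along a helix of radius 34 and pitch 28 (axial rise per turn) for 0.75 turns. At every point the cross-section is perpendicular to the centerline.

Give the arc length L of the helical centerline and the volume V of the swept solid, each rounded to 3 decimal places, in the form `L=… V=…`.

L=161.592 V=7138.898

2πR = 2π·34 = 213.628300
per-turn = √(213.628300² + 28²) = √(45637.0508 + 784) = √46421.0508 = 215.455450
L = 0.75 × 215.455450 = 161.591587
V = π·3.75² × L = 44.178647 × 161.591587 = 7138.897638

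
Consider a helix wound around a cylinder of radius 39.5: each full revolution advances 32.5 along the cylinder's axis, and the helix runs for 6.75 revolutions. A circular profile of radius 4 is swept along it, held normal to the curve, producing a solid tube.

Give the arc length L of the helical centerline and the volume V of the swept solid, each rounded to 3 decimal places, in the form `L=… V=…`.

2πR = 2π·39.5 = 248.185820
per-turn = √(248.185820² + 32.5²) = √(61596.2011 + 1056.25) = √62652.4511 = 250.304716
L = 6.75 × 250.304716 = 1689.556836
V = π·4² × L = 50.265482 × 1689.556836 = 84926.389496

L=1689.557 V=84926.389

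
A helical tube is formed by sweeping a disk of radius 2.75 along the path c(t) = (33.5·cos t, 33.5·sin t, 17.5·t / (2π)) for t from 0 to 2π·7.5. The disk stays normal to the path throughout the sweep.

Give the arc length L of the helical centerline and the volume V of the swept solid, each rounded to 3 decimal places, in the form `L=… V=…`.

2πR = 2π·33.5 = 210.486708
per-turn = √(210.486708² + 17.5²) = √(44304.6542 + 306.25) = √44610.9042 = 211.212936
L = 7.5 × 211.212936 = 1584.097017
V = π·2.75² × L = 23.758294 × 1584.097017 = 37635.443352

L=1584.097 V=37635.443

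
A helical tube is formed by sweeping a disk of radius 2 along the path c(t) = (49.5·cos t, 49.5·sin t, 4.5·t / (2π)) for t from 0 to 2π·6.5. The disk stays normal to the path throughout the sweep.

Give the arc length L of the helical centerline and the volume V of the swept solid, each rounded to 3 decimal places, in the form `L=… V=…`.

L=2021.826 V=25407.021

2πR = 2π·49.5 = 311.017673
per-turn = √(311.017673² + 4.5²) = √(96731.9927 + 20.25) = √96752.2427 = 311.050225
L = 6.5 × 311.050225 = 2021.826465
V = π·2² × L = 12.566371 × 2021.826465 = 25407.020680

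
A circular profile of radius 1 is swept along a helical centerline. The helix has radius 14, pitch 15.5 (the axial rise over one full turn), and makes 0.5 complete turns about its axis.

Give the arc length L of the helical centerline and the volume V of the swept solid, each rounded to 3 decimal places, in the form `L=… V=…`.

2πR = 2π·14 = 87.964594
per-turn = √(87.964594² + 15.5²) = √(7737.7699 + 240.25) = √7978.0199 = 89.319762
L = 0.5 × 89.319762 = 44.659881
V = π·1² × L = 3.141593 × 44.659881 = 140.303154

L=44.660 V=140.303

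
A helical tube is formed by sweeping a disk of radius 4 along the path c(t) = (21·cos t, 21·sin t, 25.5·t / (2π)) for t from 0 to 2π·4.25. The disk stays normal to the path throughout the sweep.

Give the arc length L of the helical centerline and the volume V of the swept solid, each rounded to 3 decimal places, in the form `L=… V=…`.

2πR = 2π·21 = 131.946891
per-turn = √(131.946891² + 25.5²) = √(17409.9822 + 650.25) = √18060.2322 = 134.388363
L = 4.25 × 134.388363 = 571.150544
V = π·4² × L = 50.265482 × 571.150544 = 28709.157630

L=571.151 V=28709.158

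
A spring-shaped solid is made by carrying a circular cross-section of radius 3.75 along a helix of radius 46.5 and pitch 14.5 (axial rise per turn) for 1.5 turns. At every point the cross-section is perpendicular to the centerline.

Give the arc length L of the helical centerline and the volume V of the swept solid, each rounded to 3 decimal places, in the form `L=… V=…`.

2πR = 2π·46.5 = 292.168117
per-turn = √(292.168117² + 14.5²) = √(85362.2085 + 210.25) = √85572.4585 = 292.527705
L = 1.5 × 292.527705 = 438.791558
V = π·3.75² × L = 44.178647 × 438.791558 = 19385.217221

L=438.792 V=19385.217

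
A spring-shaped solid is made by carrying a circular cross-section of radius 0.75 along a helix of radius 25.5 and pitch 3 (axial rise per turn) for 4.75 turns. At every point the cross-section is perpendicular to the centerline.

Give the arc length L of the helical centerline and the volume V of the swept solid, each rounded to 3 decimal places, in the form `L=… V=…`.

L=761.184 V=1345.124

2πR = 2π·25.5 = 160.221225
per-turn = √(160.221225² + 3²) = √(25670.8410 + 9) = √25679.8410 = 160.249309
L = 4.75 × 160.249309 = 761.184218
V = π·0.75² × L = 1.767146 × 761.184218 = 1345.123545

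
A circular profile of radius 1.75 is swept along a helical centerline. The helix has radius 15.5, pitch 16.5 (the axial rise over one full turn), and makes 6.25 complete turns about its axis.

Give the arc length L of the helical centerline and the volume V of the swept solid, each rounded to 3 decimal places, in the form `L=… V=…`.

L=617.358 V=5939.677

2πR = 2π·15.5 = 97.389372
per-turn = √(97.389372² + 16.5²) = √(9484.6898 + 272.25) = √9756.9398 = 98.777223
L = 6.25 × 98.777223 = 617.357645
V = π·1.75² × L = 9.621128 × 617.357645 = 5939.676619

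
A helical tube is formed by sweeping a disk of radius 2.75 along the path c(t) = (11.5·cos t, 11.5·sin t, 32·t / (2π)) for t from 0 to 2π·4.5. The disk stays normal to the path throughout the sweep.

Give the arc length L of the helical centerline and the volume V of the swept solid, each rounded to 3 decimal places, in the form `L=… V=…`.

2πR = 2π·11.5 = 72.256631
per-turn = √(72.256631² + 32²) = √(5221.0207 + 1024) = √6245.0207 = 79.025444
L = 4.5 × 79.025444 = 355.614496
V = π·2.75² × L = 23.758294 × 355.614496 = 8448.793903

L=355.614 V=8448.794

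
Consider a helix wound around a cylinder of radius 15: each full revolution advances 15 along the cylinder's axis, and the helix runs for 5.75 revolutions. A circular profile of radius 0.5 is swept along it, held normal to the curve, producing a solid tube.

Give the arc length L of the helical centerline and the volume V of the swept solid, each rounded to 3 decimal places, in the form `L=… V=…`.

2πR = 2π·15 = 94.247780
per-turn = √(94.247780² + 15²) = √(8882.6440 + 225) = √9107.6440 = 95.433977
L = 5.75 × 95.433977 = 548.745368
V = π·0.5² × L = 0.785398 × 548.745368 = 430.983604

L=548.745 V=430.984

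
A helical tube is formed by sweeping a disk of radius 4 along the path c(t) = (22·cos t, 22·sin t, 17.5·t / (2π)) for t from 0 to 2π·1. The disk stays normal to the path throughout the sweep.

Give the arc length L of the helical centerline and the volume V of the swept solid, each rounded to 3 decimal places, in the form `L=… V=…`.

L=139.333 V=7003.662

2πR = 2π·22 = 138.230077
per-turn = √(138.230077² + 17.5²) = √(19107.5541 + 306.25) = √19413.8041 = 139.333428
L = 1 × 139.333428 = 139.333428
V = π·4² × L = 50.265482 × 139.333428 = 7003.661974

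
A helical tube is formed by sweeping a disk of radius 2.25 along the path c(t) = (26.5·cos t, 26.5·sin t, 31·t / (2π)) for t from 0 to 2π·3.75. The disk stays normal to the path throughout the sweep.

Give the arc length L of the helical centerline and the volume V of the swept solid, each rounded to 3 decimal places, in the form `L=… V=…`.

2πR = 2π·26.5 = 166.504411
per-turn = √(166.504411² + 31²) = √(27723.7188 + 961) = √28684.7188 = 169.365636
L = 3.75 × 169.365636 = 635.121136
V = π·2.25² × L = 15.904313 × 635.121136 = 10101.165221

L=635.121 V=10101.165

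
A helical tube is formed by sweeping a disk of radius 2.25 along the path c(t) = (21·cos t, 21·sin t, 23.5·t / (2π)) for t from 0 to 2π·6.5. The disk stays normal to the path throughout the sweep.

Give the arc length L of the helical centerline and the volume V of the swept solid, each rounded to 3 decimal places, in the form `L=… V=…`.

2πR = 2π·21 = 131.946891
per-turn = √(131.946891² + 23.5²) = √(17409.9822 + 552.25) = √17962.2322 = 134.023252
L = 6.5 × 134.023252 = 871.151140
V = π·2.25² × L = 15.904313 × 871.151140 = 13855.060236

L=871.151 V=13855.060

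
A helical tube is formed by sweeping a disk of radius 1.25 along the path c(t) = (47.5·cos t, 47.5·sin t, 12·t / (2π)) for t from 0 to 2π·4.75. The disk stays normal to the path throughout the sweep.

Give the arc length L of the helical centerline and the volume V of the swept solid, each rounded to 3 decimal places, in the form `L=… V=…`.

L=1418.789 V=6964.465

2πR = 2π·47.5 = 298.451302
per-turn = √(298.451302² + 12²) = √(89073.1797 + 144) = √89217.1797 = 298.692450
L = 4.75 × 298.692450 = 1418.789138
V = π·1.25² × L = 4.908739 × 1418.789138 = 6964.464894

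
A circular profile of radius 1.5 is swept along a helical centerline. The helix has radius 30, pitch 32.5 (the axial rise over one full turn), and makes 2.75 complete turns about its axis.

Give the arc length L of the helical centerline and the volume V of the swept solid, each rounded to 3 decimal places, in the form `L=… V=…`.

2πR = 2π·30 = 188.495559
per-turn = √(188.495559² + 32.5²) = √(35530.5758 + 1056.25) = √36586.8258 = 191.276830
L = 2.75 × 191.276830 = 526.011284
V = π·1.5² × L = 7.068583 × 526.011284 = 3718.154664

L=526.011 V=3718.155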